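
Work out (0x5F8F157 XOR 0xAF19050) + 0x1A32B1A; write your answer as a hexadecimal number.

First 0x5F8F157 XOR 0xAF19050 = 0xF096107.
Add column by column in base 16, right to left:
  7+A = 1 carry 1
  0+1+1 = 2
  1+B = C
  6+2 = 8
  9+3 = C
  0+A = A
  F+1 = 0 carry 1
  final carry 1

0x10AC8C21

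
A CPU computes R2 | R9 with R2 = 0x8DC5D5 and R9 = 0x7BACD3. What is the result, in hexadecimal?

OR each hex digit independently (no carries):
  8|7=F, D|B=F, C|A=E, 5|C=D, D|D=D, 5|3=7

0xFFEDD7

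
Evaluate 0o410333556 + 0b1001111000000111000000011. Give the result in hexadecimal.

0o410333556 = 0x421B76E in hexadecimal.
0b1001111000000111000000011 = 0x13C0E03 in hexadecimal.
Add column by column in base 16, right to left:
  E+3 = 1 carry 1
  6+0+1 = 7
  7+E = 5 carry 1
  B+0+1 = C
  1+C = D
  2+3 = 5
  4+1 = 5

0x55DC571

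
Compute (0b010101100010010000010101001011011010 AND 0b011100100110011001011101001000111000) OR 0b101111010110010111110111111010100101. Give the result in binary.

0b111111110110010111110111111010111101

0b010101100010010000010101001011011010 AND 0b011100100110011001011101001000111000 = 0b010100100010010000010101001000011000.
Then OR with 0b101111010110010111110111111010100101.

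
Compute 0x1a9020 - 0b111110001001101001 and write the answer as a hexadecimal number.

0b111110001001101001 = 0x3e269 in hexadecimal.
Subtract column by column in base 16:
  0-9 → 7 (borrow)
  2-6-1 → b (borrow)
  0-2-1 → d (borrow)
  9-e-1 → a (borrow)
  a-3-1 → 6
  1-0 → 1

0x16adb7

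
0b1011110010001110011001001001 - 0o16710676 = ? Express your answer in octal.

0b1011110010001110011001001001 = 0o1362163111 in octal.
Subtract column by column in base 8:
  1-6 → 3 (borrow)
  1-7-1 → 1 (borrow)
  1-6-1 → 2 (borrow)
  3-0-1 → 2
  6-1 → 5
  1-7 → 2 (borrow)
  2-6-1 → 3 (borrow)
  6-1-1 → 4
  3-0 → 3
  1-0 → 1

0o1343252213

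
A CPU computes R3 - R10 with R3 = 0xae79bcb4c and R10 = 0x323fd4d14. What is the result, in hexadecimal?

0x7c39e7e38

Subtract column by column in base 16:
  c-4 → 8
  4-1 → 3
  b-d → e (borrow)
  c-4-1 → 7
  b-d → e (borrow)
  9-f-1 → 9 (borrow)
  7-3-1 → 3
  e-2 → c
  a-3 → 7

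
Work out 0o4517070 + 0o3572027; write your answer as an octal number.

Add column by column in base 8, right to left:
  0+7 = 7
  7+2 = 1 carry 1
  0+0+1 = 1
  7+2 = 1 carry 1
  1+7+1 = 1 carry 1
  5+5+1 = 3 carry 1
  4+3+1 = 0 carry 1
  final carry 1

0o10311117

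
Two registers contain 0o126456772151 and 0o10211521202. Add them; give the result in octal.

0o136670513353

Add column by column in base 8, right to left:
  1+2 = 3
  5+0 = 5
  1+2 = 3
  2+1 = 3
  7+2 = 1 carry 1
  7+5+1 = 5 carry 1
  6+1+1 = 0 carry 1
  5+1+1 = 7
  4+2 = 6
  6+0 = 6
  2+1 = 3
  1+0 = 1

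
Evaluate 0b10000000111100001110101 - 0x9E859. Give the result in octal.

0b10000000111100001110101 = 0o20074165 in octal.
0x9E859 = 0o2364131 in octal.
Subtract column by column in base 8:
  5-1 → 4
  6-3 → 3
  1-1 → 0
  4-4 → 0
  7-6 → 1
  0-3 → 5 (borrow)
  0-2-1 → 5 (borrow)
  2-0-1 → 1

0o15510034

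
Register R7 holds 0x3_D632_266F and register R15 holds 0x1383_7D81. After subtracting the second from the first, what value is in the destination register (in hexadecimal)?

0x3C2AEA8EE

Subtract column by column in base 16:
  F-1 → E
  6-8 → E (borrow)
  6-D-1 → 8 (borrow)
  2-7-1 → A (borrow)
  2-3-1 → E (borrow)
  3-8-1 → A (borrow)
  6-3-1 → 2
  D-1 → C
  3-0 → 3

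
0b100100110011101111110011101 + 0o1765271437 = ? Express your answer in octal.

0b100100110011101111110011101 = 0o446357635 in octal.
Add column by column in base 8, right to left:
  5+7 = 4 carry 1
  3+3+1 = 7
  6+4 = 2 carry 1
  7+1+1 = 1 carry 1
  5+7+1 = 5 carry 1
  3+2+1 = 6
  6+5 = 3 carry 1
  4+6+1 = 3 carry 1
  4+7+1 = 4 carry 1
  0+1+1 = 2

0o2433651274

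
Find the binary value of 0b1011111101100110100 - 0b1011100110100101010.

0b10111000001010

Subtract column by column in base 2:
  0-0 → 0
  0-1 → 1 (borrow)
  1-0-1 → 0
  0-1 → 1 (borrow)
  1-0-1 → 0
  1-1 → 0
  0-0 → 0
  0-0 → 0
  1-1 → 0
  1-0 → 1
  0-1 → 1 (borrow)
  1-1-1 → 1 (borrow)
  1-0-1 → 0
  1-0 → 1
  1-1 → 0
  1-1 → 0
  1-1 → 0
  0-0 → 0
  1-1 → 0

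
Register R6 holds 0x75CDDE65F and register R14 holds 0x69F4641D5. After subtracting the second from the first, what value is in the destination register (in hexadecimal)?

Subtract column by column in base 16:
  F-5 → A
  5-D → 8 (borrow)
  6-1-1 → 4
  E-4 → A
  D-6 → 7
  D-4 → 9
  C-F → D (borrow)
  5-9-1 → B (borrow)
  7-6-1 → 0

0xBD97A48A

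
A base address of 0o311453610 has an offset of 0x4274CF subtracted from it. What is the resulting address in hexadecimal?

0o311453610 = 0x3265788 in hexadecimal.
Subtract column by column in base 16:
  8-F → 9 (borrow)
  8-C-1 → B (borrow)
  7-4-1 → 2
  5-7 → E (borrow)
  6-2-1 → 3
  2-4 → E (borrow)
  3-0-1 → 2

0x2E3E2B9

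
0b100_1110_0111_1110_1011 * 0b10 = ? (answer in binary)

0b10011100111111010110

Multiply each base-2 digit by 2, carrying:
  1×2 = 2 → write 0 carry 1
  1×2+1 = 3 → write 1 carry 1
  0×2+1 = 1 → write 1
  1×2 = 2 → write 0 carry 1
  0×2+1 = 1 → write 1
  1×2 = 2 → write 0 carry 1
  1×2+1 = 3 → write 1 carry 1
  1×2+1 = 3 → write 1 carry 1
  1×2+1 = 3 → write 1 carry 1
  1×2+1 = 3 → write 1 carry 1
  1×2+1 = 3 → write 1 carry 1
  0×2+1 = 1 → write 1
  0×2 = 0 → write 0
  1×2 = 2 → write 0 carry 1
  1×2+1 = 3 → write 1 carry 1
  1×2+1 = 3 → write 1 carry 1
  0×2+1 = 1 → write 1
  0×2 = 0 → write 0
  1×2 = 2 → write 0 carry 1
  remaining carry: 1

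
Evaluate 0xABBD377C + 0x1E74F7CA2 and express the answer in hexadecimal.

0x2930CB41E

Add column by column in base 16, right to left:
  C+2 = E
  7+A = 1 carry 1
  7+C+1 = 4 carry 1
  3+7+1 = B
  D+F = C carry 1
  B+4+1 = 0 carry 1
  B+7+1 = 3 carry 1
  A+E+1 = 9 carry 1
  0+1+1 = 2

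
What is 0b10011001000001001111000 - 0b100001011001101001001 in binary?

0b1110111100111100101111

Subtract column by column in base 2:
  0-1 → 1 (borrow)
  0-0-1 → 1 (borrow)
  0-0-1 → 1 (borrow)
  1-1-1 → 1 (borrow)
  1-0-1 → 0
  1-0 → 1
  1-1 → 0
  0-0 → 0
  0-1 → 1 (borrow)
  1-1-1 → 1 (borrow)
  0-0-1 → 1 (borrow)
  0-0-1 → 1 (borrow)
  0-1-1 → 0 (borrow)
  0-1-1 → 0 (borrow)
  0-0-1 → 1 (borrow)
  1-1-1 → 1 (borrow)
  0-0-1 → 1 (borrow)
  0-0-1 → 1 (borrow)
  1-0-1 → 0
  1-0 → 1
  0-1 → 1 (borrow)
  0-0-1 → 1 (borrow)
  1-0-1 → 0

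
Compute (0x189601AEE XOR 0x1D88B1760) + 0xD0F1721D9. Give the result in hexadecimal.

First 0x189601AEE XOR 0x1D88B1760 = 0x051EB0D8E.
Add column by column in base 16, right to left:
  E+9 = 7 carry 1
  8+D+1 = 6 carry 1
  D+1+1 = F
  0+2 = 2
  B+7 = 2 carry 1
  E+1+1 = 0 carry 1
  1+F+1 = 1 carry 1
  5+0+1 = 6
  0+D = D

0xD61022F67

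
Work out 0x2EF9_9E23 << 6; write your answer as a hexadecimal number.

0xBBE6788C0

6 bits is not a whole number of base-16 digits; in binary: 101110111110011001111000100011 << 6 = 101110111110011001111000100011000000.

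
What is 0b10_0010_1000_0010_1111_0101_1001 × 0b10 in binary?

0b100010100000101111010110010

Multiply each base-2 digit by 2, carrying:
  1×2 = 2 → write 0 carry 1
  0×2+1 = 1 → write 1
  0×2 = 0 → write 0
  1×2 = 2 → write 0 carry 1
  1×2+1 = 3 → write 1 carry 1
  0×2+1 = 1 → write 1
  1×2 = 2 → write 0 carry 1
  0×2+1 = 1 → write 1
  1×2 = 2 → write 0 carry 1
  1×2+1 = 3 → write 1 carry 1
  1×2+1 = 3 → write 1 carry 1
  1×2+1 = 3 → write 1 carry 1
  0×2+1 = 1 → write 1
  1×2 = 2 → write 0 carry 1
  0×2+1 = 1 → write 1
  0×2 = 0 → write 0
  0×2 = 0 → write 0
  0×2 = 0 → write 0
  0×2 = 0 → write 0
  1×2 = 2 → write 0 carry 1
  0×2+1 = 1 → write 1
  1×2 = 2 → write 0 carry 1
  0×2+1 = 1 → write 1
  0×2 = 0 → write 0
  0×2 = 0 → write 0
  1×2 = 2 → write 0 carry 1
  remaining carry: 1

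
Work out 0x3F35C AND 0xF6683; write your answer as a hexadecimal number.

AND each hex digit independently (no carries):
  3&F=3, F&6=6, 3&6=2, 5&8=0, C&3=0

0x36200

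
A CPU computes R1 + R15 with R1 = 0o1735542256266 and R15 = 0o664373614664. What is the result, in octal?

0o2622136073152

Add column by column in base 8, right to left:
  6+4 = 2 carry 1
  6+6+1 = 5 carry 1
  2+6+1 = 1 carry 1
  6+4+1 = 3 carry 1
  5+1+1 = 7
  2+6 = 0 carry 1
  2+3+1 = 6
  4+7 = 3 carry 1
  5+3+1 = 1 carry 1
  5+4+1 = 2 carry 1
  3+6+1 = 2 carry 1
  7+6+1 = 6 carry 1
  1+0+1 = 2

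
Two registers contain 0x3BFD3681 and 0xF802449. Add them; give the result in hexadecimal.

0x4B7D5ACA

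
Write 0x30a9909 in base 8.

Expand each hex digit to 4 bits: 3=0011 0=0000 a=1010 9=1001 9=1001 0=0000 9=1001.
Group the bits in threes: 011 000 010 101 001 100 100 001 001 → 302514411.

0o302514411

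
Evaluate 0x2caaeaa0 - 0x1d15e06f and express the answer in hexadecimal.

0xf950a31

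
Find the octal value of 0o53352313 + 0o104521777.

0o160074312

Add column by column in base 8, right to left:
  3+7 = 2 carry 1
  1+7+1 = 1 carry 1
  3+7+1 = 3 carry 1
  2+1+1 = 4
  5+2 = 7
  3+5 = 0 carry 1
  3+4+1 = 0 carry 1
  5+0+1 = 6
  0+1 = 1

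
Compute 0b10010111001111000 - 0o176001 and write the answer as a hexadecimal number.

0b10010111001111000 = 0x12e78 in hexadecimal.
0o176001 = 0xfc01 in hexadecimal.
Subtract column by column in base 16:
  8-1 → 7
  7-0 → 7
  e-c → 2
  2-f → 3 (borrow)
  1-0-1 → 0

0x3277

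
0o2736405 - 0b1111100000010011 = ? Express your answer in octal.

0b1111100000010011 = 0o174023 in octal.
Subtract column by column in base 8:
  5-3 → 2
  0-2 → 6 (borrow)
  4-0-1 → 3
  6-4 → 2
  3-7 → 4 (borrow)
  7-1-1 → 5
  2-0 → 2

0o2542362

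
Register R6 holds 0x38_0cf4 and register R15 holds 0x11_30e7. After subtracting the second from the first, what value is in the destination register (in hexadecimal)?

Subtract column by column in base 16:
  4-7 → d (borrow)
  f-e-1 → 0
  c-0 → c
  0-3 → d (borrow)
  8-1-1 → 6
  3-1 → 2

0x26dc0d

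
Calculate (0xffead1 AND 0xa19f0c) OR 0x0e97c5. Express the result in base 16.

0xaf9fc5

0xffead1 AND 0xa19f0c = 0xa18a00.
Then OR with 0x0e97c5.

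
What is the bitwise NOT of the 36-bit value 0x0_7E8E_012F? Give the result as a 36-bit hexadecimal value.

0xF8171FED0

Each hex digit d becomes F−d:
  0→F, 7→8, E→1, 8→7, E→1, 0→F, 1→E, 2→D, F→0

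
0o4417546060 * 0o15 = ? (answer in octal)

0o72714057160

Multiply each base-8 digit by 13, carrying:
  0×13 = 0 → write 0
  6×13 = 78 → write 6 carry 9
  0×13+9 = 9 → write 1 carry 1
  6×13+1 = 79 → write 7 carry 9
  4×13+9 = 61 → write 5 carry 7
  5×13+7 = 72 → write 0 carry 9
  7×13+9 = 100 → write 4 carry 12
  1×13+12 = 25 → write 1 carry 3
  4×13+3 = 55 → write 7 carry 6
  4×13+6 = 58 → write 2 carry 7
  remaining carry: 7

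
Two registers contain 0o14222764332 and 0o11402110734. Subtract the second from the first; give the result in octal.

0o2620653376

Subtract column by column in base 8:
  2-4 → 6 (borrow)
  3-3-1 → 7 (borrow)
  3-7-1 → 3 (borrow)
  4-0-1 → 3
  6-1 → 5
  7-1 → 6
  2-2 → 0
  2-0 → 2
  2-4 → 6 (borrow)
  4-1-1 → 2
  1-1 → 0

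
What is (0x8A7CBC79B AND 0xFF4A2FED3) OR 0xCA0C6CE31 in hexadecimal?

0x8A7CBC79B AND 0xFF4A2FED3 = 0x8A482C693.
Then OR with 0xCA0C6CE31.

0xCA4C6CEB3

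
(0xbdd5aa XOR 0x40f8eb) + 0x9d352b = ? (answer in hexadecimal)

0x19a626c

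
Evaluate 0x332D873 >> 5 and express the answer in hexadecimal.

0x1996C3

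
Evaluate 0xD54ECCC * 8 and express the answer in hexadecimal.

Multiply each base-16 digit by 8, carrying:
  C×8 = 96 → write 0 carry 6
  C×8+6 = 102 → write 6 carry 6
  C×8+6 = 102 → write 6 carry 6
  E×8+6 = 118 → write 6 carry 7
  4×8+7 = 39 → write 7 carry 2
  5×8+2 = 42 → write A carry 2
  D×8+2 = 106 → write A carry 6
  remaining carry: 6

0x6AA76660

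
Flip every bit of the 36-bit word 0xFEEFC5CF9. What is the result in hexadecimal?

Each hex digit d becomes F−d:
  F→0, E→1, E→1, F→0, C→3, 5→A, C→3, F→0, 9→6

0x01103A306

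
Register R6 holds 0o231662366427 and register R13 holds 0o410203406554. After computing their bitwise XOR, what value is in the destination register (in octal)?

0o621461760173

XOR each oct digit independently (no carries):
  2^4=6, 3^1=2, 1^0=1, 6^2=4, 6^0=6, 2^3=1, 3^4=7, 6^0=6, 6^6=0, 4^5=1, 2^5=7, 7^4=3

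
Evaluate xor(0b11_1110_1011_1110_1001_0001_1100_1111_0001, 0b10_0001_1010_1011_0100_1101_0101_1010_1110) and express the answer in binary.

0b0111110001010111011100100101011111

XOR bit by bit (1 where the bits differ):
  1111101011111010010001110011110001
^ 1000011010101101001101010110101110
= 0111110001010111011100100101011111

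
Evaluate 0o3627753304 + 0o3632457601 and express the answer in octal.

0o7462433105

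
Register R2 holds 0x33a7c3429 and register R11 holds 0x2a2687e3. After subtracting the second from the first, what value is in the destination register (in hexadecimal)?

Subtract column by column in base 16:
  9-3 → 6
  2-e → 4 (borrow)
  4-7-1 → c (borrow)
  3-8-1 → a (borrow)
  c-6-1 → 5
  7-2 → 5
  a-a → 0
  3-2 → 1
  3-0 → 3

0x31055ac46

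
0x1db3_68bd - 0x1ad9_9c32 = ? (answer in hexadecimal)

Subtract column by column in base 16:
  d-2 → b
  b-3 → 8
  8-c → c (borrow)
  6-9-1 → c (borrow)
  3-9-1 → 9 (borrow)
  b-d-1 → d (borrow)
  d-a-1 → 2
  1-1 → 0

0x2d9cc8b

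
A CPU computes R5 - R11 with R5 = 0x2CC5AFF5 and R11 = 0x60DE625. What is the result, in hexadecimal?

Subtract column by column in base 16:
  5-5 → 0
  F-2 → D
  F-6 → 9
  A-E → C (borrow)
  5-D-1 → 7 (borrow)
  C-0-1 → B
  C-6 → 6
  2-0 → 2

0x26B7C9D0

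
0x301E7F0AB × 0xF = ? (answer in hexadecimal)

0x2D1C971A05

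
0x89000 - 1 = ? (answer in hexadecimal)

0x88FFF

The trailing 3 digits are 0, so subtracting 1 borrows through: they become F and the next digit up decrements.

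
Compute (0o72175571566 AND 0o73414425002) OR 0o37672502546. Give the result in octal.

0o77676523546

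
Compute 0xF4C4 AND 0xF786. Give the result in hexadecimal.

0xF484

AND each hex digit independently (no carries):
  F&F=F, 4&7=4, C&8=8, 4&6=4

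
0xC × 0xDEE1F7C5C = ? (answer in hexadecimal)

0xA72979D450

Multiply each base-16 digit by 12, carrying:
  C×12 = 144 → write 0 carry 9
  5×12+9 = 69 → write 5 carry 4
  C×12+4 = 148 → write 4 carry 9
  7×12+9 = 93 → write D carry 5
  F×12+5 = 185 → write 9 carry 11
  1×12+11 = 23 → write 7 carry 1
  E×12+1 = 169 → write 9 carry 10
  E×12+10 = 178 → write 2 carry 11
  D×12+11 = 167 → write 7 carry 10
  remaining carry: A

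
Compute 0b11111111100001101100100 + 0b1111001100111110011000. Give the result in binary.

0b101111001001001011111100

Add column by column in base 2, right to left:
  0+0 = 0
  0+0 = 0
  1+0 = 1
  0+1 = 1
  0+1 = 1
  1+0 = 1
  1+0 = 1
  0+1 = 1
  1+1 = 0 carry 1
  1+1+1 = 1 carry 1
  0+1+1 = 0 carry 1
  0+1+1 = 0 carry 1
  0+0+1 = 1
  0+0 = 0
  1+1 = 0 carry 1
  1+1+1 = 1 carry 1
  1+0+1 = 0 carry 1
  1+0+1 = 0 carry 1
  1+1+1 = 1 carry 1
  1+1+1 = 1 carry 1
  1+1+1 = 1 carry 1
  1+1+1 = 1 carry 1
  1+0+1 = 0 carry 1
  final carry 1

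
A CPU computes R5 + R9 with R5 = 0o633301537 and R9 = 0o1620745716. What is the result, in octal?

Add column by column in base 8, right to left:
  7+6 = 5 carry 1
  3+1+1 = 5
  5+7 = 4 carry 1
  1+5+1 = 7
  0+4 = 4
  3+7 = 2 carry 1
  3+0+1 = 4
  3+2 = 5
  6+6 = 4 carry 1
  0+1+1 = 2

0o2454247455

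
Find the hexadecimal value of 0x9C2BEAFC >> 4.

Shifting right by 4 bits = 1 hex digit: drop the last 1.

0x9C2BEAF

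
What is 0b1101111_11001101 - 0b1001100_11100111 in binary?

0b10001011100110

Subtract column by column in base 2:
  1-1 → 0
  0-1 → 1 (borrow)
  1-1-1 → 1 (borrow)
  1-0-1 → 0
  0-0 → 0
  0-1 → 1 (borrow)
  1-1-1 → 1 (borrow)
  1-1-1 → 1 (borrow)
  1-0-1 → 0
  1-0 → 1
  1-1 → 0
  1-1 → 0
  0-0 → 0
  1-0 → 1
  1-1 → 0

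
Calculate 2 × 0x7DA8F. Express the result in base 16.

0xFB51E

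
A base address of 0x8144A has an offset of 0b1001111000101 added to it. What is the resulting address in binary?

0b10000010100000001111

0x8144A = 0b10000001010001001010 in binary.
Add column by column in base 2, right to left:
  0+1 = 1
  1+0 = 1
  0+1 = 1
  1+0 = 1
  0+0 = 0
  0+0 = 0
  1+1 = 0 carry 1
  0+1+1 = 0 carry 1
  0+1+1 = 0 carry 1
  0+1+1 = 0 carry 1
  1+0+1 = 0 carry 1
  0+0+1 = 1
  1+1 = 0 carry 1
  0+0+1 = 1
  0+0 = 0
  0+0 = 0
  0+0 = 0
  0+0 = 0
  0+0 = 0
  1+0 = 1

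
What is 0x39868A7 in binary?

0b11100110000110100010100111

Expand each hex digit to 4 bits: 3=0011 9=1001 8=1000 6=0110 8=1000 A=1010 7=0111.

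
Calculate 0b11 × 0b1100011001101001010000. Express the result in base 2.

0b100101001100111011110000

Multiply each base-2 digit by 3, carrying:
  0×3 = 0 → write 0
  0×3 = 0 → write 0
  0×3 = 0 → write 0
  0×3 = 0 → write 0
  1×3 = 3 → write 1 carry 1
  0×3+1 = 1 → write 1
  1×3 = 3 → write 1 carry 1
  0×3+1 = 1 → write 1
  0×3 = 0 → write 0
  1×3 = 3 → write 1 carry 1
  0×3+1 = 1 → write 1
  1×3 = 3 → write 1 carry 1
  1×3+1 = 4 → write 0 carry 2
  0×3+2 = 2 → write 0 carry 1
  0×3+1 = 1 → write 1
  1×3 = 3 → write 1 carry 1
  1×3+1 = 4 → write 0 carry 2
  0×3+2 = 2 → write 0 carry 1
  0×3+1 = 1 → write 1
  0×3 = 0 → write 0
  1×3 = 3 → write 1 carry 1
  1×3+1 = 4 → write 0 carry 2
  remaining carry: 10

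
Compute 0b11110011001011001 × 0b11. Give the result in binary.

0b1011011001100001011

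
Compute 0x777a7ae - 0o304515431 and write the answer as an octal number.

0o431206225

0x777a7ae = 0o735723656 in octal.
Subtract column by column in base 8:
  6-1 → 5
  5-3 → 2
  6-4 → 2
  3-5 → 6 (borrow)
  2-1-1 → 0
  7-5 → 2
  5-4 → 1
  3-0 → 3
  7-3 → 4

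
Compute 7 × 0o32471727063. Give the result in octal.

Multiply each base-8 digit by 7, carrying:
  3×7 = 21 → write 5 carry 2
  6×7+2 = 44 → write 4 carry 5
  0×7+5 = 5 → write 5
  7×7 = 49 → write 1 carry 6
  2×7+6 = 20 → write 4 carry 2
  7×7+2 = 51 → write 3 carry 6
  1×7+6 = 13 → write 5 carry 1
  7×7+1 = 50 → write 2 carry 6
  4×7+6 = 34 → write 2 carry 4
  2×7+4 = 18 → write 2 carry 2
  3×7+2 = 23 → write 7 carry 2
  remaining carry: 2

0o272225341545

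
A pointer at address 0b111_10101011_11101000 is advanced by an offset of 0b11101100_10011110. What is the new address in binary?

0b10001001100010000110

Add column by column in base 2, right to left:
  0+0 = 0
  0+1 = 1
  0+1 = 1
  1+1 = 0 carry 1
  0+1+1 = 0 carry 1
  1+0+1 = 0 carry 1
  1+0+1 = 0 carry 1
  1+1+1 = 1 carry 1
  1+0+1 = 0 carry 1
  1+0+1 = 0 carry 1
  0+1+1 = 0 carry 1
  1+1+1 = 1 carry 1
  0+0+1 = 1
  1+1 = 0 carry 1
  0+1+1 = 0 carry 1
  1+1+1 = 1 carry 1
  1+0+1 = 0 carry 1
  1+0+1 = 0 carry 1
  1+0+1 = 0 carry 1
  final carry 1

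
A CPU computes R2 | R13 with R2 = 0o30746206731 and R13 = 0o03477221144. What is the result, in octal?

0o33777227775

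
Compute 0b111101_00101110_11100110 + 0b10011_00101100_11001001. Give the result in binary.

0b10100000101101110101111

Add column by column in base 2, right to left:
  0+1 = 1
  1+0 = 1
  1+0 = 1
  0+1 = 1
  0+0 = 0
  1+0 = 1
  1+1 = 0 carry 1
  1+1+1 = 1 carry 1
  0+0+1 = 1
  1+0 = 1
  1+1 = 0 carry 1
  1+1+1 = 1 carry 1
  0+0+1 = 1
  1+1 = 0 carry 1
  0+0+1 = 1
  0+0 = 0
  1+1 = 0 carry 1
  0+1+1 = 0 carry 1
  1+0+1 = 0 carry 1
  1+0+1 = 0 carry 1
  1+1+1 = 1 carry 1
  1+0+1 = 0 carry 1
  final carry 1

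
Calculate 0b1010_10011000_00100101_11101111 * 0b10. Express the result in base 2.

0b10101001100000100101111011110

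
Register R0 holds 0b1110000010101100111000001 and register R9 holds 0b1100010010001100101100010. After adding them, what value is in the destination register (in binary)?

0b11010010100111001100100011

Add column by column in base 2, right to left:
  1+0 = 1
  0+1 = 1
  0+0 = 0
  0+0 = 0
  0+0 = 0
  0+1 = 1
  1+1 = 0 carry 1
  1+0+1 = 0 carry 1
  1+1+1 = 1 carry 1
  0+0+1 = 1
  0+0 = 0
  1+1 = 0 carry 1
  1+1+1 = 1 carry 1
  0+0+1 = 1
  1+0 = 1
  0+0 = 0
  1+1 = 0 carry 1
  0+0+1 = 1
  0+0 = 0
  0+1 = 1
  0+0 = 0
  0+0 = 0
  1+0 = 1
  1+1 = 0 carry 1
  1+1+1 = 1 carry 1
  final carry 1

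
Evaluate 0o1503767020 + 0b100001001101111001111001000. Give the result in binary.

0b10001001101101110000111011000

0o1503767020 = 0b1101000011111110111000010000 in binary.
Add column by column in base 2, right to left:
  0+0 = 0
  0+0 = 0
  0+0 = 0
  0+1 = 1
  1+0 = 1
  0+0 = 0
  0+1 = 1
  0+1 = 1
  0+1 = 1
  1+1 = 0 carry 1
  1+0+1 = 0 carry 1
  1+0+1 = 0 carry 1
  0+1+1 = 0 carry 1
  1+1+1 = 1 carry 1
  1+1+1 = 1 carry 1
  1+1+1 = 1 carry 1
  1+0+1 = 0 carry 1
  1+1+1 = 1 carry 1
  1+1+1 = 1 carry 1
  1+0+1 = 0 carry 1
  0+0+1 = 1
  0+1 = 1
  0+0 = 0
  0+0 = 0
  1+0 = 1
  0+0 = 0
  1+1 = 0 carry 1
  1+0+1 = 0 carry 1
  final carry 1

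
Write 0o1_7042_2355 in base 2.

0b1111000100010010011101101

Each octal digit is 3 bits: 1=001 7=111 0=000 4=100 2=010 2=010 3=011 5=101 5=101.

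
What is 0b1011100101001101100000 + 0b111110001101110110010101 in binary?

0b1001001110011000011110101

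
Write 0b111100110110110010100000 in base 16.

Group the bits into nibbles: 1111 0011 0110 1100 1010 0000 → F36CA0.

0xF36CA0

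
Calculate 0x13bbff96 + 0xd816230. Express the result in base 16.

0x213d61c6

Add column by column in base 16, right to left:
  6+0 = 6
  9+3 = c
  f+2 = 1 carry 1
  f+6+1 = 6 carry 1
  b+1+1 = d
  b+8 = 3 carry 1
  3+d+1 = 1 carry 1
  1+0+1 = 2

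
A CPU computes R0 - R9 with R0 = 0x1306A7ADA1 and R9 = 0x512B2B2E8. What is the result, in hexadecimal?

Subtract column by column in base 16:
  1-8 → 9 (borrow)
  A-E-1 → B (borrow)
  D-2-1 → A
  A-B → F (borrow)
  7-2-1 → 4
  A-B → F (borrow)
  6-2-1 → 3
  0-1 → F (borrow)
  3-5-1 → D (borrow)
  1-0-1 → 0

0xDF3F4FAB9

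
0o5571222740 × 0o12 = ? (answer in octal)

0o71274675300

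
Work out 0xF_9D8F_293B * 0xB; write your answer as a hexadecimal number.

Multiply each base-16 digit by 11, carrying:
  B×11 = 121 → write 9 carry 7
  3×11+7 = 40 → write 8 carry 2
  9×11+2 = 101 → write 5 carry 6
  2×11+6 = 28 → write C carry 1
  F×11+1 = 166 → write 6 carry 10
  8×11+10 = 98 → write 2 carry 6
  D×11+6 = 149 → write 5 carry 9
  9×11+9 = 108 → write C carry 6
  F×11+6 = 171 → write B carry 10
  remaining carry: A

0xABC526C589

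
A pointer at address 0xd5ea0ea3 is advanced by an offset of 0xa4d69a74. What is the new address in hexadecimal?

0x17ac0a917

Add column by column in base 16, right to left:
  3+4 = 7
  a+7 = 1 carry 1
  e+a+1 = 9 carry 1
  0+9+1 = a
  a+6 = 0 carry 1
  e+d+1 = c carry 1
  5+4+1 = a
  d+a = 7 carry 1
  final carry 1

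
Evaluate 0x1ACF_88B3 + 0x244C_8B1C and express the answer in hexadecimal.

Add column by column in base 16, right to left:
  3+C = F
  B+1 = C
  8+B = 3 carry 1
  8+8+1 = 1 carry 1
  F+C+1 = C carry 1
  C+4+1 = 1 carry 1
  A+4+1 = F
  1+2 = 3

0x3F1C13CF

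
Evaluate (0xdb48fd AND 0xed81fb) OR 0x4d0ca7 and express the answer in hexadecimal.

0xdb48fd AND 0xed81fb = 0xc900f9.
Then OR with 0x4d0ca7.

0xcd0cff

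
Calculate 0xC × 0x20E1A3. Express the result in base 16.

0x18A93A4

Multiply each base-16 digit by 12, carrying:
  3×12 = 36 → write 4 carry 2
  A×12+2 = 122 → write A carry 7
  1×12+7 = 19 → write 3 carry 1
  E×12+1 = 169 → write 9 carry 10
  0×12+10 = 10 → write A
  2×12 = 24 → write 8 carry 1
  remaining carry: 1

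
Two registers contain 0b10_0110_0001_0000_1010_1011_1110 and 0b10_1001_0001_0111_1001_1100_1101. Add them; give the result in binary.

0b100111100101000010010001011

Add column by column in base 2, right to left:
  0+1 = 1
  1+0 = 1
  1+1 = 0 carry 1
  1+1+1 = 1 carry 1
  1+0+1 = 0 carry 1
  1+0+1 = 0 carry 1
  0+1+1 = 0 carry 1
  1+1+1 = 1 carry 1
  0+1+1 = 0 carry 1
  1+0+1 = 0 carry 1
  0+0+1 = 1
  1+1 = 0 carry 1
  0+1+1 = 0 carry 1
  0+1+1 = 0 carry 1
  0+1+1 = 0 carry 1
  0+0+1 = 1
  1+1 = 0 carry 1
  0+0+1 = 1
  0+0 = 0
  0+0 = 0
  0+1 = 1
  1+0 = 1
  1+0 = 1
  0+1 = 1
  0+0 = 0
  1+1 = 0 carry 1
  final carry 1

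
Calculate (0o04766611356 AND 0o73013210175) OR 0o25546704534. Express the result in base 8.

0o25546714574

0o04766611356 AND 0o73013210175 = 0o00002210154.
Then OR with 0o25546704534.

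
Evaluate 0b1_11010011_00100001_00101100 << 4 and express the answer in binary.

Left shift by 4: append 4 zero bits.

0b11101001100100001001011000000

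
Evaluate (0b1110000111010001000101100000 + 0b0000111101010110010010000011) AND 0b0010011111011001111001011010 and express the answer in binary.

0b10000100000001010001000010

Add column by column in base 2, right to left:
  0+1 = 1
  0+1 = 1
  0+0 = 0
  0+0 = 0
  0+0 = 0
  1+0 = 1
  1+0 = 1
  0+1 = 1
  1+0 = 1
  0+0 = 0
  0+1 = 1
  0+0 = 0
  1+0 = 1
  0+1 = 1
  0+1 = 1
  0+0 = 0
  1+1 = 0 carry 1
  0+0+1 = 1
  1+1 = 0 carry 1
  1+0+1 = 0 carry 1
  1+1+1 = 1 carry 1
  0+1+1 = 0 carry 1
  0+1+1 = 0 carry 1
  0+1+1 = 0 carry 1
  0+0+1 = 1
  1+0 = 1
  1+0 = 1
  1+0 = 1
Sum = 0b1111000100100111010111100011; now AND with 0b0010011111011001111001011010:
  1111000100100111010111100011
& 0010011111011001111001011010
= 0010000100000001010001000010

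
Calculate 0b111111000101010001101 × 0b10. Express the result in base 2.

0b1111110001010100011010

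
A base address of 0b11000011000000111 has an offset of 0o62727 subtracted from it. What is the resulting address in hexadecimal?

0x12030

0b11000011000000111 = 0x18607 in hexadecimal.
0o62727 = 0x65d7 in hexadecimal.
Subtract column by column in base 16:
  7-7 → 0
  0-d → 3 (borrow)
  6-5-1 → 0
  8-6 → 2
  1-0 → 1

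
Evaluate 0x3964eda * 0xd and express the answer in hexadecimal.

0x2ea20112

Multiply each base-16 digit by 13, carrying:
  a×13 = 130 → write 2 carry 8
  d×13+8 = 177 → write 1 carry 11
  e×13+11 = 193 → write 1 carry 12
  4×13+12 = 64 → write 0 carry 4
  6×13+4 = 82 → write 2 carry 5
  9×13+5 = 122 → write a carry 7
  3×13+7 = 46 → write e carry 2
  remaining carry: 2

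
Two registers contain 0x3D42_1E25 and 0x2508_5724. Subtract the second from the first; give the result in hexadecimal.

Subtract column by column in base 16:
  5-4 → 1
  2-2 → 0
  E-7 → 7
  1-5 → C (borrow)
  2-8-1 → 9 (borrow)
  4-0-1 → 3
  D-5 → 8
  3-2 → 1

0x1839C701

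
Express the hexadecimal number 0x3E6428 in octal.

Expand each hex digit to 4 bits: 3=0011 E=1110 6=0110 4=0100 2=0010 8=1000.
Group the bits in threes: 001 111 100 110 010 000 101 000 → 17462050.

0o17462050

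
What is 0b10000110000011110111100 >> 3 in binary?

0b10000110000011110111

Right shift by 3: drop the 3 least-significant bits.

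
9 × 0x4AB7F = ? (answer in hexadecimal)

0x2A0777

Multiply each base-16 digit by 9, carrying:
  F×9 = 135 → write 7 carry 8
  7×9+8 = 71 → write 7 carry 4
  B×9+4 = 103 → write 7 carry 6
  A×9+6 = 96 → write 0 carry 6
  4×9+6 = 42 → write A carry 2
  remaining carry: 2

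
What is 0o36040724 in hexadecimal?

Each octal digit is 3 bits: 3=011 6=110 0=000 4=100 0=000 7=111 2=010 4=100.
Group the bits into nibbles: 0111 1000 0100 0001 1101 0100 → 7841D4.

0x7841D4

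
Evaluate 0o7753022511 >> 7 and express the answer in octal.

0o37654112

7 bits is not a whole number of base-8 digits; in binary: 111111101011000010010101001001 >> 7 = 11111110101100001001010.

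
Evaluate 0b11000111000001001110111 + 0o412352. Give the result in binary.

0b11001011001011101100001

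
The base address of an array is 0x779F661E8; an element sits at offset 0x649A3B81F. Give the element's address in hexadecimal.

Add column by column in base 16, right to left:
  8+F = 7 carry 1
  E+1+1 = 0 carry 1
  1+8+1 = A
  6+B = 1 carry 1
  6+3+1 = A
  F+A = 9 carry 1
  9+9+1 = 3 carry 1
  7+4+1 = C
  7+6 = D

0xDC39A1A07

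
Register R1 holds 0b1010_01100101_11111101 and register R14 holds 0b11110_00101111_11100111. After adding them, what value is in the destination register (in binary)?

0b1010001001010111100100

Add column by column in base 2, right to left:
  1+1 = 0 carry 1
  0+1+1 = 0 carry 1
  1+1+1 = 1 carry 1
  1+0+1 = 0 carry 1
  1+0+1 = 0 carry 1
  1+1+1 = 1 carry 1
  1+1+1 = 1 carry 1
  1+1+1 = 1 carry 1
  1+1+1 = 1 carry 1
  0+1+1 = 0 carry 1
  1+1+1 = 1 carry 1
  0+1+1 = 0 carry 1
  0+0+1 = 1
  1+1 = 0 carry 1
  1+0+1 = 0 carry 1
  0+0+1 = 1
  0+0 = 0
  1+1 = 0 carry 1
  0+1+1 = 0 carry 1
  1+1+1 = 1 carry 1
  0+1+1 = 0 carry 1
  final carry 1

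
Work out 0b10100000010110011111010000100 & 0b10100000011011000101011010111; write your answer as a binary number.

0b10100000010010000101010000100

AND bit by bit (1 only where both bits are 1):
  10100000010110011111010000100
& 10100000011011000101011010111
= 10100000010010000101010000100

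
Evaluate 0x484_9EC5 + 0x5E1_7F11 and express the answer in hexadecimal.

Add column by column in base 16, right to left:
  5+1 = 6
  C+1 = D
  E+F = D carry 1
  9+7+1 = 1 carry 1
  4+1+1 = 6
  8+E = 6 carry 1
  4+5+1 = A

0xA661DD6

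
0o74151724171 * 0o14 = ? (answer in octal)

Multiply each base-8 digit by 12, carrying:
  1×12 = 12 → write 4 carry 1
  7×12+1 = 85 → write 5 carry 10
  1×12+10 = 22 → write 6 carry 2
  4×12+2 = 50 → write 2 carry 6
  2×12+6 = 30 → write 6 carry 3
  7×12+3 = 87 → write 7 carry 10
  1×12+10 = 22 → write 6 carry 2
  5×12+2 = 62 → write 6 carry 7
  1×12+7 = 19 → write 3 carry 2
  4×12+2 = 50 → write 2 carry 6
  7×12+6 = 90 → write 2 carry 11
  remaining carry: 13

0o1322366762654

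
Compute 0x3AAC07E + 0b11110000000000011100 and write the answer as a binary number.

0b11101110011100000010011010

0x3AAC07E = 0b11101010101100000001111110 in binary.
Add column by column in base 2, right to left:
  0+0 = 0
  1+0 = 1
  1+1 = 0 carry 1
  1+1+1 = 1 carry 1
  1+1+1 = 1 carry 1
  1+0+1 = 0 carry 1
  1+0+1 = 0 carry 1
  0+0+1 = 1
  0+0 = 0
  0+0 = 0
  0+0 = 0
  0+0 = 0
  0+0 = 0
  0+0 = 0
  1+0 = 1
  1+0 = 1
  0+1 = 1
  1+1 = 0 carry 1
  0+1+1 = 0 carry 1
  1+1+1 = 1 carry 1
  0+0+1 = 1
  1+0 = 1
  0+0 = 0
  1+0 = 1
  1+0 = 1
  1+0 = 1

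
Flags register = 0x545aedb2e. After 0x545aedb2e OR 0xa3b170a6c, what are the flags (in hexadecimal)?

OR each hex digit independently (no carries):
  5|a=f, 4|3=7, 5|b=f, a|1=b, e|7=f, d|0=d, b|a=b, 2|6=6, e|c=e

0xf7fbfdb6e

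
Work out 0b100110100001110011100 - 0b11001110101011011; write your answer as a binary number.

0b100011010011001000001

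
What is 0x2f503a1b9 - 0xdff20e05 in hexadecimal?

Subtract column by column in base 16:
  9-5 → 4
  b-0 → b
  1-e → 3 (borrow)
  a-0-1 → 9
  3-2 → 1
  0-f → 1 (borrow)
  5-f-1 → 5 (borrow)
  f-d-1 → 1
  2-0 → 2

0x2151193b4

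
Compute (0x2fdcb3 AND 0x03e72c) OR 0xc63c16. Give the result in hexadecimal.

0x2fdcb3 AND 0x03e72c = 0x03c420.
Then OR with 0xc63c16.

0xc7fc36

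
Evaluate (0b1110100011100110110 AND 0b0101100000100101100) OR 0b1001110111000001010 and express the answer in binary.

0b1101110111100101110

0b1110100011100110110 AND 0b0101100000100101100 = 0b0100100000100100100.
Then OR with 0b1001110111000001010.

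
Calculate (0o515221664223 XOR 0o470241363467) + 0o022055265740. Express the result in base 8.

First 0o515221664223 XOR 0o470241363467 = 0o165060507644.
Add column by column in base 8, right to left:
  4+0 = 4
  4+4 = 0 carry 1
  6+7+1 = 6 carry 1
  7+5+1 = 5 carry 1
  0+6+1 = 7
  5+2 = 7
  0+5 = 5
  6+5 = 3 carry 1
  0+0+1 = 1
  5+2 = 7
  6+2 = 0 carry 1
  1+0+1 = 2

0o207135775604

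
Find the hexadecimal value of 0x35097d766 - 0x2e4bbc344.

0x6bdc1422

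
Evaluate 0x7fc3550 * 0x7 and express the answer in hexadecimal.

0x37e57530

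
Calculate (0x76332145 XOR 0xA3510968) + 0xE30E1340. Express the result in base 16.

First 0x76332145 XOR 0xA3510968 = 0xD562282D.
Add column by column in base 16, right to left:
  D+0 = D
  2+4 = 6
  8+3 = B
  2+1 = 3
  2+E = 0 carry 1
  6+0+1 = 7
  5+3 = 8
  D+E = B carry 1
  final carry 1

0x1B8703B6D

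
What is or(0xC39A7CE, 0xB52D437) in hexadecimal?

0xF7BF7FF

OR each hex digit independently (no carries):
  C|B=F, 3|5=7, 9|2=B, A|D=F, 7|4=7, C|3=F, E|7=F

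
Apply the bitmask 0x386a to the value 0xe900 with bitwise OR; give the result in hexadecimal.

0xf96a

OR each hex digit independently (no carries):
  e|3=f, 9|8=9, 0|6=6, 0|a=a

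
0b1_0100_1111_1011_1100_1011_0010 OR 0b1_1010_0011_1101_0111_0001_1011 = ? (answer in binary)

0b1111011111111111110111011

OR bit by bit (1 where either bit is 1):
  1010011111011110010110010
| 1101000111101011100011011
= 1111011111111111110111011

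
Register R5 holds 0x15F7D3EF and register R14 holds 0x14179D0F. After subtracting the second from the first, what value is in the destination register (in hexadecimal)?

0x1E036E0

Subtract column by column in base 16:
  F-F → 0
  E-0 → E
  3-D → 6 (borrow)
  D-9-1 → 3
  7-7 → 0
  F-1 → E
  5-4 → 1
  1-1 → 0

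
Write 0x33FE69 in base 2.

0b1100111111111001101001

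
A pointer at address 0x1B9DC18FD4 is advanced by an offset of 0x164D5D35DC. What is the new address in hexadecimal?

Add column by column in base 16, right to left:
  4+C = 0 carry 1
  D+D+1 = B carry 1
  F+5+1 = 5 carry 1
  8+3+1 = C
  1+D = E
  C+5 = 1 carry 1
  D+D+1 = B carry 1
  9+4+1 = E
  B+6 = 1 carry 1
  1+1+1 = 3

0x31EB1EC5B0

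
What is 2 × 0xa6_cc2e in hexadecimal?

0x14d985c

Multiply each base-16 digit by 2, carrying:
  e×2 = 28 → write c carry 1
  2×2+1 = 5 → write 5
  c×2 = 24 → write 8 carry 1
  c×2+1 = 25 → write 9 carry 1
  6×2+1 = 13 → write d
  a×2 = 20 → write 4 carry 1
  remaining carry: 1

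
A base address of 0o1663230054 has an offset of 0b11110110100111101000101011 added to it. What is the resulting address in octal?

0o2251725127

0b11110110100111101000101011 = 0o366475053 in octal.
Add column by column in base 8, right to left:
  4+3 = 7
  5+5 = 2 carry 1
  0+0+1 = 1
  0+5 = 5
  3+7 = 2 carry 1
  2+4+1 = 7
  3+6 = 1 carry 1
  6+6+1 = 5 carry 1
  6+3+1 = 2 carry 1
  1+0+1 = 2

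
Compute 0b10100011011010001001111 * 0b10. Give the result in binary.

Multiply each base-2 digit by 2, carrying:
  1×2 = 2 → write 0 carry 1
  1×2+1 = 3 → write 1 carry 1
  1×2+1 = 3 → write 1 carry 1
  1×2+1 = 3 → write 1 carry 1
  0×2+1 = 1 → write 1
  0×2 = 0 → write 0
  1×2 = 2 → write 0 carry 1
  0×2+1 = 1 → write 1
  0×2 = 0 → write 0
  0×2 = 0 → write 0
  1×2 = 2 → write 0 carry 1
  0×2+1 = 1 → write 1
  1×2 = 2 → write 0 carry 1
  1×2+1 = 3 → write 1 carry 1
  0×2+1 = 1 → write 1
  1×2 = 2 → write 0 carry 1
  1×2+1 = 3 → write 1 carry 1
  0×2+1 = 1 → write 1
  0×2 = 0 → write 0
  0×2 = 0 → write 0
  1×2 = 2 → write 0 carry 1
  0×2+1 = 1 → write 1
  1×2 = 2 → write 0 carry 1
  remaining carry: 1

0b101000110110100010011110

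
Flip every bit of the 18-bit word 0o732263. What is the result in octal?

Each oct digit d becomes 7−d:
  7→0, 3→4, 2→5, 2→5, 6→1, 3→4

0o045514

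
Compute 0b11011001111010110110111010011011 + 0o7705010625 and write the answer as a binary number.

0o7705010625 = 0b111111000101000001000110010101 in binary.
Add column by column in base 2, right to left:
  1+1 = 0 carry 1
  1+0+1 = 0 carry 1
  0+1+1 = 0 carry 1
  1+0+1 = 0 carry 1
  1+1+1 = 1 carry 1
  0+0+1 = 1
  0+0 = 0
  1+1 = 0 carry 1
  0+1+1 = 0 carry 1
  1+0+1 = 0 carry 1
  1+0+1 = 0 carry 1
  1+0+1 = 0 carry 1
  0+1+1 = 0 carry 1
  1+0+1 = 0 carry 1
  1+0+1 = 0 carry 1
  0+0+1 = 1
  1+0 = 1
  1+0 = 1
  0+1 = 1
  1+0 = 1
  0+1 = 1
  1+0 = 1
  1+0 = 1
  1+0 = 1
  1+1 = 0 carry 1
  0+1+1 = 0 carry 1
  0+1+1 = 0 carry 1
  1+1+1 = 1 carry 1
  1+1+1 = 1 carry 1
  0+1+1 = 0 carry 1
  1+0+1 = 0 carry 1
  1+0+1 = 0 carry 1
  final carry 1

0b100011000111111111000000000110000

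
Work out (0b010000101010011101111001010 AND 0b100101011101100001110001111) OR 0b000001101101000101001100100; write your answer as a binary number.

0b1101101000101111101110

0b010000101010011101111001010 AND 0b100101011101100001110001111 = 0b000000001000000001110001010.
Then OR with 0b000001101101000101001100100.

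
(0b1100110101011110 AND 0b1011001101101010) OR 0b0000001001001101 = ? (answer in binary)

0b1000001101001111

0b1100110101011110 AND 0b1011001101101010 = 0b1000000101001010.
Then OR with 0b0000001001001101.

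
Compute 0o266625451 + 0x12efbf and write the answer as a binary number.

0b10111011100001101011101000

0o266625451 = 0b10110110110010101100101001 in binary.
0x12efbf = 0b100101110111110111111 in binary.
Add column by column in base 2, right to left:
  1+1 = 0 carry 1
  0+1+1 = 0 carry 1
  0+1+1 = 0 carry 1
  1+1+1 = 1 carry 1
  0+1+1 = 0 carry 1
  1+1+1 = 1 carry 1
  0+0+1 = 1
  0+1 = 1
  1+1 = 0 carry 1
  1+1+1 = 1 carry 1
  0+1+1 = 0 carry 1
  1+1+1 = 1 carry 1
  0+0+1 = 1
  1+1 = 0 carry 1
  0+1+1 = 0 carry 1
  0+1+1 = 0 carry 1
  1+0+1 = 0 carry 1
  1+1+1 = 1 carry 1
  0+0+1 = 1
  1+0 = 1
  1+1 = 0 carry 1
  0+0+1 = 1
  1+0 = 1
  1+0 = 1
  0+0 = 0
  1+0 = 1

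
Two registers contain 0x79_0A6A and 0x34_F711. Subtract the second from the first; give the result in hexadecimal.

0x441359

Subtract column by column in base 16:
  A-1 → 9
  6-1 → 5
  A-7 → 3
  0-F → 1 (borrow)
  9-4-1 → 4
  7-3 → 4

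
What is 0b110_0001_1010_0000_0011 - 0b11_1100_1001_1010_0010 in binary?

Subtract column by column in base 2:
  1-0 → 1
  1-1 → 0
  0-0 → 0
  0-0 → 0
  0-0 → 0
  0-1 → 1 (borrow)
  0-0-1 → 1 (borrow)
  0-1-1 → 0 (borrow)
  0-1-1 → 0 (borrow)
  1-0-1 → 0
  0-0 → 0
  1-1 → 0
  1-0 → 1
  0-0 → 0
  0-1 → 1 (borrow)
  0-1-1 → 0 (borrow)
  0-1-1 → 0 (borrow)
  1-1-1 → 1 (borrow)
  1-0-1 → 0

0b100101000001100001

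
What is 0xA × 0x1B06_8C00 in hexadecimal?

0x10E417800

Multiply each base-16 digit by 10, carrying:
  0×10 = 0 → write 0
  0×10 = 0 → write 0
  C×10 = 120 → write 8 carry 7
  8×10+7 = 87 → write 7 carry 5
  6×10+5 = 65 → write 1 carry 4
  0×10+4 = 4 → write 4
  B×10 = 110 → write E carry 6
  1×10+6 = 16 → write 0 carry 1
  remaining carry: 1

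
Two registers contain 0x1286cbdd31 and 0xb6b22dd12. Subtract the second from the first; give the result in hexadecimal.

Subtract column by column in base 16:
  1-2 → f (borrow)
  3-1-1 → 1
  d-d → 0
  d-d → 0
  b-2 → 9
  c-2 → a
  6-b → b (borrow)
  8-6-1 → 1
  2-b → 7 (borrow)
  1-0-1 → 0

0x71ba9001f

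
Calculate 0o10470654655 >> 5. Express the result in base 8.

5 bits is not a whole number of base-8 digits; in binary: 1000100111000110101100110101101 >> 5 = 10001001110001101011001101.

0o211615315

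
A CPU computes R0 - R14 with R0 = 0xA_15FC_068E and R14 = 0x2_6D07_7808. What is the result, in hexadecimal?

0x7A8F48E86

Subtract column by column in base 16:
  E-8 → 6
  8-0 → 8
  6-8 → E (borrow)
  0-7-1 → 8 (borrow)
  C-7-1 → 4
  F-0 → F
  5-D → 8 (borrow)
  1-6-1 → A (borrow)
  A-2-1 → 7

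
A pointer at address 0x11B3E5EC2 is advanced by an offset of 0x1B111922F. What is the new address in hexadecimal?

0x2CC4FF0F1

Add column by column in base 16, right to left:
  2+F = 1 carry 1
  C+2+1 = F
  E+2 = 0 carry 1
  5+9+1 = F
  E+1 = F
  3+1 = 4
  B+1 = C
  1+B = C
  1+1 = 2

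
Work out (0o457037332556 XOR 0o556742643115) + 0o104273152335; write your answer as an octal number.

0o206270744000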